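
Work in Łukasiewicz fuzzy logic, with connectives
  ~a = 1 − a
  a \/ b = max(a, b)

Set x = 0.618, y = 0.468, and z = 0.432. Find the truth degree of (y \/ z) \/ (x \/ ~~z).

y \/ z = max(0.468, 0.432) = 0.468
~z = 1 − 0.432 = 0.568
~~z = 1 − 0.568 = 0.432
x \/ ~~z = max(0.618, 0.432) = 0.618
(y \/ z) \/ (x \/ ~~z) = max(0.468, 0.618) = 0.618

0.618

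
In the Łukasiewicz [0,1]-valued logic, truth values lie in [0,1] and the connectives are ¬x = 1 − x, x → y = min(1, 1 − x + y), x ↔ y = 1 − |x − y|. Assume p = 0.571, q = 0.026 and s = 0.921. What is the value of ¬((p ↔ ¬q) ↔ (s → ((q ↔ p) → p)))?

0.403

¬q = 1 − 0.026 = 0.974
p ↔ ¬q = 1 − |0.571 − 0.974| = 1 − 0.403 = 0.597
q ↔ p = 1 − |0.026 − 0.571| = 1 − 0.545 = 0.455
(q ↔ p) → p = min(1, 1 − 0.455 + 0.571) = min(1, 1.116) = 1.000
s → ((q ↔ p) → p) = min(1, 1 − 0.921 + 1.000) = min(1, 1.079) = 1.000
(p ↔ ¬q) ↔ (s → ((q ↔ p) → p)) = 1 − |0.597 − 1.000| = 1 − 0.403 = 0.597
¬((p ↔ ¬q) ↔ (s → ((q ↔ p) → p))) = 1 − 0.597 = 0.403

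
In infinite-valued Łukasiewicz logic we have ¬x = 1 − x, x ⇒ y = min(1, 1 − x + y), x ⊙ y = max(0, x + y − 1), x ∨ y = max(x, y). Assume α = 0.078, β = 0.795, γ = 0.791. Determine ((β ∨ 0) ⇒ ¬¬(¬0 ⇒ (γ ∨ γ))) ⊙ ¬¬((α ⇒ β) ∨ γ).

β ∨ 0 = max(0.795, 0.000) = 0.795
¬0 = 1 − 0.000 = 1.000
γ ∨ γ = max(0.791, 0.791) = 0.791
¬0 ⇒ (γ ∨ γ) = min(1, 1 − 1.000 + 0.791) = min(1, 0.791) = 0.791
¬(¬0 ⇒ (γ ∨ γ)) = 1 − 0.791 = 0.209
¬¬(¬0 ⇒ (γ ∨ γ)) = 1 − 0.209 = 0.791
(β ∨ 0) ⇒ ¬¬(¬0 ⇒ (γ ∨ γ)) = min(1, 1 − 0.795 + 0.791) = min(1, 0.996) = 0.996
α ⇒ β = min(1, 1 − 0.078 + 0.795) = min(1, 1.717) = 1.000
(α ⇒ β) ∨ γ = max(1.000, 0.791) = 1.000
¬((α ⇒ β) ∨ γ) = 1 − 1.000 = 0.000
¬¬((α ⇒ β) ∨ γ) = 1 − 0.000 = 1.000
((β ∨ 0) ⇒ ¬¬(¬0 ⇒ (γ ∨ γ))) ⊙ ¬¬((α ⇒ β) ∨ γ) = max(0, 0.996 + 1.000 − 1) = max(0, 0.996) = 0.996

0.996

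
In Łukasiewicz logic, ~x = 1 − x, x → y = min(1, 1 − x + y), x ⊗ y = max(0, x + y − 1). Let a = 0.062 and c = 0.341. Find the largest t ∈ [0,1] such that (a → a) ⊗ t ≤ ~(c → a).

0.279

a → a = min(1, 1 − 0.062 + 0.062) = min(1, 1.000) = 1.000
So the left factor is a → a = 1.000.
c → a = min(1, 1 − 0.341 + 0.062) = min(1, 0.721) = 0.721
~(c → a) = 1 − 0.721 = 0.279
So the right-hand bound is ~(c → a) = 0.279.
The residuum of the Łukasiewicz t-norm gives the supremum: min(1, 1 − 1.000 + 0.279).
1 − 1.000 + 0.279 = 0.279, so t = min(1, 0.279) = 0.279.
Check: 1.000 ⊗ 0.279 = max(0, 0.279) = 0.279 ≤ 0.279.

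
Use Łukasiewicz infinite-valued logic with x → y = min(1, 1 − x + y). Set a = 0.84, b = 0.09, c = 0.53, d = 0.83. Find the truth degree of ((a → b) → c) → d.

a → b = min(1, 1 − 0.84 + 0.09) = min(1, 0.25) = 0.25
(a → b) → c = min(1, 1 − 0.25 + 0.53) = min(1, 1.28) = 1.00
((a → b) → c) → d = min(1, 1 − 1.00 + 0.83) = min(1, 0.83) = 0.83

0.83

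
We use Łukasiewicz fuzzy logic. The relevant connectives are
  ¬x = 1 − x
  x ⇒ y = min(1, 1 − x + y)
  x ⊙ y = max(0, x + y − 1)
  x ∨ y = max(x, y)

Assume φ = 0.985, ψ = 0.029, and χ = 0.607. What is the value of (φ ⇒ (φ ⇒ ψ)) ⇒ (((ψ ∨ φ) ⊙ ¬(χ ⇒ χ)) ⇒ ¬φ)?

φ ⇒ ψ = min(1, 1 − 0.985 + 0.029) = min(1, 0.044) = 0.044
φ ⇒ (φ ⇒ ψ) = min(1, 1 − 0.985 + 0.044) = min(1, 0.059) = 0.059
ψ ∨ φ = max(0.029, 0.985) = 0.985
χ ⇒ χ = min(1, 1 − 0.607 + 0.607) = min(1, 1.000) = 1.000
¬(χ ⇒ χ) = 1 − 1.000 = 0.000
(ψ ∨ φ) ⊙ ¬(χ ⇒ χ) = max(0, 0.985 + 0.000 − 1) = max(0, -0.015) = 0.000
¬φ = 1 − 0.985 = 0.015
((ψ ∨ φ) ⊙ ¬(χ ⇒ χ)) ⇒ ¬φ = min(1, 1 − 0.000 + 0.015) = min(1, 1.015) = 1.000
(φ ⇒ (φ ⇒ ψ)) ⇒ (((ψ ∨ φ) ⊙ ¬(χ ⇒ χ)) ⇒ ¬φ) = min(1, 1 − 0.059 + 1.000) = min(1, 1.941) = 1.000

1.000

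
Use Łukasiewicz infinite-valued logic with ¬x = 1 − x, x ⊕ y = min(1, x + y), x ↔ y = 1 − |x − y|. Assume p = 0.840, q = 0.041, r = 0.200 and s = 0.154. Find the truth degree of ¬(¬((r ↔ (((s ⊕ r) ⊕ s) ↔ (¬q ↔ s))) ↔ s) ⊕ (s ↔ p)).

s ⊕ r = min(1, 0.154 + 0.200) = min(1, 0.354) = 0.354
(s ⊕ r) ⊕ s = min(1, 0.354 + 0.154) = min(1, 0.508) = 0.508
¬q = 1 − 0.041 = 0.959
¬q ↔ s = 1 − |0.959 − 0.154| = 1 − 0.805 = 0.195
((s ⊕ r) ⊕ s) ↔ (¬q ↔ s) = 1 − |0.508 − 0.195| = 1 − 0.313 = 0.687
r ↔ (((s ⊕ r) ⊕ s) ↔ (¬q ↔ s)) = 1 − |0.200 − 0.687| = 1 − 0.487 = 0.513
(r ↔ (((s ⊕ r) ⊕ s) ↔ (¬q ↔ s))) ↔ s = 1 − |0.513 − 0.154| = 1 − 0.359 = 0.641
¬((r ↔ (((s ⊕ r) ⊕ s) ↔ (¬q ↔ s))) ↔ s) = 1 − 0.641 = 0.359
s ↔ p = 1 − |0.154 − 0.840| = 1 − 0.686 = 0.314
¬((r ↔ (((s ⊕ r) ⊕ s) ↔ (¬q ↔ s))) ↔ s) ⊕ (s ↔ p) = min(1, 0.359 + 0.314) = min(1, 0.673) = 0.673
¬(¬((r ↔ (((s ⊕ r) ⊕ s) ↔ (¬q ↔ s))) ↔ s) ⊕ (s ↔ p)) = 1 − 0.673 = 0.327

0.327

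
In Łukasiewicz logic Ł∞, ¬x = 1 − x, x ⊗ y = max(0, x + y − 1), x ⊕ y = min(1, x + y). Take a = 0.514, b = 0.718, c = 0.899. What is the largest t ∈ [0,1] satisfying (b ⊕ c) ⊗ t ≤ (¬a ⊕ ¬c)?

b ⊕ c = min(1, 0.718 + 0.899) = min(1, 1.617) = 1.000
So the left factor is b ⊕ c = 1.000.
¬a = 1 − 0.514 = 0.486
¬c = 1 − 0.899 = 0.101
¬a ⊕ ¬c = min(1, 0.486 + 0.101) = min(1, 0.587) = 0.587
So the right-hand bound is ¬a ⊕ ¬c = 0.587.
The residuum of the Łukasiewicz t-norm gives the supremum: min(1, 1 − 1.000 + 0.587).
1 − 1.000 + 0.587 = 0.587, so t = min(1, 0.587) = 0.587.
Check: 1.000 ⊗ 0.587 = max(0, 0.587) = 0.587 ≤ 0.587.

0.587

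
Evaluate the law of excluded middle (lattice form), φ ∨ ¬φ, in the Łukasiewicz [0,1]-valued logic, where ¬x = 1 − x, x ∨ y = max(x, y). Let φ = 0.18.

0.82

¬φ = 1 − 0.18 = 0.82
φ ∨ ¬φ = max(0.18, 0.82) = 0.82
(The value 0.82 < 1 shows this instance is not satisfied; not a Ł∞-tautology — its value is max(a, 1−a).)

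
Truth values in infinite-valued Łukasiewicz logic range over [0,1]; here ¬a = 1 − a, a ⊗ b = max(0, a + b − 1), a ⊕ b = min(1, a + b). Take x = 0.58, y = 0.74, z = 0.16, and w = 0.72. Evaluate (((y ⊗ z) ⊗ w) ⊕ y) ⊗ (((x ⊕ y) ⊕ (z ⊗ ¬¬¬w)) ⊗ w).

y ⊗ z = max(0, 0.74 + 0.16 − 1) = max(0, -0.10) = 0.00
(y ⊗ z) ⊗ w = max(0, 0.00 + 0.72 − 1) = max(0, -0.28) = 0.00
((y ⊗ z) ⊗ w) ⊕ y = min(1, 0.00 + 0.74) = min(1, 0.74) = 0.74
x ⊕ y = min(1, 0.58 + 0.74) = min(1, 1.32) = 1.00
¬w = 1 − 0.72 = 0.28
¬¬w = 1 − 0.28 = 0.72
¬¬¬w = 1 − 0.72 = 0.28
z ⊗ ¬¬¬w = max(0, 0.16 + 0.28 − 1) = max(0, -0.56) = 0.00
(x ⊕ y) ⊕ (z ⊗ ¬¬¬w) = min(1, 1.00 + 0.00) = min(1, 1.00) = 1.00
((x ⊕ y) ⊕ (z ⊗ ¬¬¬w)) ⊗ w = max(0, 1.00 + 0.72 − 1) = max(0, 0.72) = 0.72
(((y ⊗ z) ⊗ w) ⊕ y) ⊗ (((x ⊕ y) ⊕ (z ⊗ ¬¬¬w)) ⊗ w) = max(0, 0.74 + 0.72 − 1) = max(0, 0.46) = 0.46

0.46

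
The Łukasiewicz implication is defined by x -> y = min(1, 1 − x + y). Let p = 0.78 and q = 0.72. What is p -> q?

p -> q = min(1, 1 − 0.78 + 0.72) = min(1, 0.94) = 0.94
For comparison, the Gödel implication (1 if x ≤ y else y) would give 0.72.

0.94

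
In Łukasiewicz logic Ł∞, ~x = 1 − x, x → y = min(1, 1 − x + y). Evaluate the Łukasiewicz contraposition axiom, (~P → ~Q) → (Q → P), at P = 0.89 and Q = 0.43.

1.00

~P = 1 − 0.89 = 0.11
~Q = 1 − 0.43 = 0.57
~P → ~Q = min(1, 1 − 0.11 + 0.57) = min(1, 1.46) = 1.00
Q → P = min(1, 1 − 0.43 + 0.89) = min(1, 1.46) = 1.00
(~P → ~Q) → (Q → P) = min(1, 1 − 1.00 + 1.00) = min(1, 1.00) = 1.00
(As expected: an axiom of Ł∞, always 1.)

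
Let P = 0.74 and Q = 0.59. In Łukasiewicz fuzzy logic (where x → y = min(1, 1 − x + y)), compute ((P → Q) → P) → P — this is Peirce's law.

0.85

P → Q = min(1, 1 − 0.74 + 0.59) = min(1, 0.85) = 0.85
(P → Q) → P = min(1, 1 − 0.85 + 0.74) = min(1, 0.89) = 0.89
((P → Q) → P) → P = min(1, 1 − 0.89 + 0.74) = min(1, 0.85) = 0.85
(The value 0.85 < 1 shows this instance is not satisfied; not a Ł∞-tautology in general.)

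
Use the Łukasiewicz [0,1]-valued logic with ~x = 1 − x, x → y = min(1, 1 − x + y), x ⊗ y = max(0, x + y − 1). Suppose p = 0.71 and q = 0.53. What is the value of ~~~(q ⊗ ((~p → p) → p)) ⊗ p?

0.47

~p = 1 − 0.71 = 0.29
~p → p = min(1, 1 − 0.29 + 0.71) = min(1, 1.42) = 1.00
(~p → p) → p = min(1, 1 − 1.00 + 0.71) = min(1, 0.71) = 0.71
q ⊗ ((~p → p) → p) = max(0, 0.53 + 0.71 − 1) = max(0, 0.24) = 0.24
~(q ⊗ ((~p → p) → p)) = 1 − 0.24 = 0.76
~~(q ⊗ ((~p → p) → p)) = 1 − 0.76 = 0.24
~~~(q ⊗ ((~p → p) → p)) = 1 − 0.24 = 0.76
~~~(q ⊗ ((~p → p) → p)) ⊗ p = max(0, 0.76 + 0.71 − 1) = max(0, 0.47) = 0.47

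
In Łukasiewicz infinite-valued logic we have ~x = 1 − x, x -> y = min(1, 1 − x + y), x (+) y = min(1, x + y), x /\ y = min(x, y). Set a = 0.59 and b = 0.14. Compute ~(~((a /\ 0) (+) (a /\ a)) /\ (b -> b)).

a /\ 0 = min(0.59, 0.00) = 0.00
a /\ a = min(0.59, 0.59) = 0.59
(a /\ 0) (+) (a /\ a) = min(1, 0.00 + 0.59) = min(1, 0.59) = 0.59
~((a /\ 0) (+) (a /\ a)) = 1 − 0.59 = 0.41
b -> b = min(1, 1 − 0.14 + 0.14) = min(1, 1.00) = 1.00
~((a /\ 0) (+) (a /\ a)) /\ (b -> b) = min(0.41, 1.00) = 0.41
~(~((a /\ 0) (+) (a /\ a)) /\ (b -> b)) = 1 − 0.41 = 0.59

0.59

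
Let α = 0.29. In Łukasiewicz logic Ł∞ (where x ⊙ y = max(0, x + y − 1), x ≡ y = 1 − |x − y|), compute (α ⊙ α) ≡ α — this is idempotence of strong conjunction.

α ⊙ α = max(0, 0.29 + 0.29 − 1) = max(0, -0.42) = 0.00
(α ⊙ α) ≡ α = 1 − |0.00 − 0.29| = 1 − 0.29 = 0.71
(The value 0.71 < 1 shows this instance is not satisfied; fails in Ł∞ since a ⊗ a = max(0, 2a−1) ≠ a in general.)

0.71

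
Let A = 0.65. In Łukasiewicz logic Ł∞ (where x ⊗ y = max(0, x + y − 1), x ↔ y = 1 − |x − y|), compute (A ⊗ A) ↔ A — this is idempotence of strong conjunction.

A ⊗ A = max(0, 0.65 + 0.65 − 1) = max(0, 0.30) = 0.30
(A ⊗ A) ↔ A = 1 − |0.30 − 0.65| = 1 − 0.35 = 0.65
(The value 0.65 < 1 shows this instance is not satisfied; fails in Ł∞ since a ⊗ a = max(0, 2a−1) ≠ a in general.)

0.65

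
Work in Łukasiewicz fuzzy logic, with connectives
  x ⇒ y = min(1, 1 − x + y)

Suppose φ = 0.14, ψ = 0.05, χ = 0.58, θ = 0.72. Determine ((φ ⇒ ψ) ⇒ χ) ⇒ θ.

φ ⇒ ψ = min(1, 1 − 0.14 + 0.05) = min(1, 0.91) = 0.91
(φ ⇒ ψ) ⇒ χ = min(1, 1 − 0.91 + 0.58) = min(1, 0.67) = 0.67
((φ ⇒ ψ) ⇒ χ) ⇒ θ = min(1, 1 − 0.67 + 0.72) = min(1, 1.05) = 1.00

1.00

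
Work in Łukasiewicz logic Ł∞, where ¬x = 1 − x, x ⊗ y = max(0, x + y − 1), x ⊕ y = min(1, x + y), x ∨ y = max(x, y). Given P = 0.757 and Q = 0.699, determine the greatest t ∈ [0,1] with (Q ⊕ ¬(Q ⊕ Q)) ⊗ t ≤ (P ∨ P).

Q ⊕ Q = min(1, 0.699 + 0.699) = min(1, 1.398) = 1.000
¬(Q ⊕ Q) = 1 − 1.000 = 0.000
Q ⊕ ¬(Q ⊕ Q) = min(1, 0.699 + 0.000) = min(1, 0.699) = 0.699
So the left factor is Q ⊕ ¬(Q ⊕ Q) = 0.699.
P ∨ P = max(0.757, 0.757) = 0.757
So the right-hand bound is P ∨ P = 0.757.
The residuum of the Łukasiewicz t-norm gives the supremum: min(1, 1 − 0.699 + 0.757).
1 − 0.699 + 0.757 = 1.058, so t = min(1, 1.058) = 1.000.
Check: 0.699 ⊗ 1.000 = max(0, 0.699) = 0.699 ≤ 0.757.

1.000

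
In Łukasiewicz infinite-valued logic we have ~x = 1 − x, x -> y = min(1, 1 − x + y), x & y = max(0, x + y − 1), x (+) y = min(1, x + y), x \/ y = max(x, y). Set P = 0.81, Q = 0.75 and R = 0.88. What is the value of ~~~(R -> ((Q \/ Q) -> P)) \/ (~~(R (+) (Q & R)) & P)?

0.81

Q \/ Q = max(0.75, 0.75) = 0.75
(Q \/ Q) -> P = min(1, 1 − 0.75 + 0.81) = min(1, 1.06) = 1.00
R -> ((Q \/ Q) -> P) = min(1, 1 − 0.88 + 1.00) = min(1, 1.12) = 1.00
~(R -> ((Q \/ Q) -> P)) = 1 − 1.00 = 0.00
~~(R -> ((Q \/ Q) -> P)) = 1 − 0.00 = 1.00
~~~(R -> ((Q \/ Q) -> P)) = 1 − 1.00 = 0.00
Q & R = max(0, 0.75 + 0.88 − 1) = max(0, 0.63) = 0.63
R (+) (Q & R) = min(1, 0.88 + 0.63) = min(1, 1.51) = 1.00
~(R (+) (Q & R)) = 1 − 1.00 = 0.00
~~(R (+) (Q & R)) = 1 − 0.00 = 1.00
~~(R (+) (Q & R)) & P = max(0, 1.00 + 0.81 − 1) = max(0, 0.81) = 0.81
~~~(R -> ((Q \/ Q) -> P)) \/ (~~(R (+) (Q & R)) & P) = max(0.00, 0.81) = 0.81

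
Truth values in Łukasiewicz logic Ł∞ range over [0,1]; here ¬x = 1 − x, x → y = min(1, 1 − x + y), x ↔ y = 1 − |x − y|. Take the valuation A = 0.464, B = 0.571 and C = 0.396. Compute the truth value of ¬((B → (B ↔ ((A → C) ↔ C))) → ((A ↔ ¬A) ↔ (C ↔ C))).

0.072

A → C = min(1, 1 − 0.464 + 0.396) = min(1, 0.932) = 0.932
(A → C) ↔ C = 1 − |0.932 − 0.396| = 1 − 0.536 = 0.464
B ↔ ((A → C) ↔ C) = 1 − |0.571 − 0.464| = 1 − 0.107 = 0.893
B → (B ↔ ((A → C) ↔ C)) = min(1, 1 − 0.571 + 0.893) = min(1, 1.322) = 1.000
¬A = 1 − 0.464 = 0.536
A ↔ ¬A = 1 − |0.464 − 0.536| = 1 − 0.072 = 0.928
C ↔ C = 1 − |0.396 − 0.396| = 1 − 0.000 = 1.000
(A ↔ ¬A) ↔ (C ↔ C) = 1 − |0.928 − 1.000| = 1 − 0.072 = 0.928
(B → (B ↔ ((A → C) ↔ C))) → ((A ↔ ¬A) ↔ (C ↔ C)) = min(1, 1 − 1.000 + 0.928) = min(1, 0.928) = 0.928
¬((B → (B ↔ ((A → C) ↔ C))) → ((A ↔ ¬A) ↔ (C ↔ C))) = 1 − 0.928 = 0.072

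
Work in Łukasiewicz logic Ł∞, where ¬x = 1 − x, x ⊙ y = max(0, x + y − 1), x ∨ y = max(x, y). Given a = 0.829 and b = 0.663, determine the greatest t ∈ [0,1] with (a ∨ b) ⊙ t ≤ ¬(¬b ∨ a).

a ∨ b = max(0.829, 0.663) = 0.829
So the left factor is a ∨ b = 0.829.
¬b = 1 − 0.663 = 0.337
¬b ∨ a = max(0.337, 0.829) = 0.829
¬(¬b ∨ a) = 1 − 0.829 = 0.171
So the right-hand bound is ¬(¬b ∨ a) = 0.171.
The residuum of the Łukasiewicz t-norm gives the supremum: min(1, 1 − 0.829 + 0.171).
1 − 0.829 + 0.171 = 0.342, so t = min(1, 0.342) = 0.342.
Check: 0.829 ⊙ 0.342 = max(0, 0.171) = 0.171 ≤ 0.171.

0.342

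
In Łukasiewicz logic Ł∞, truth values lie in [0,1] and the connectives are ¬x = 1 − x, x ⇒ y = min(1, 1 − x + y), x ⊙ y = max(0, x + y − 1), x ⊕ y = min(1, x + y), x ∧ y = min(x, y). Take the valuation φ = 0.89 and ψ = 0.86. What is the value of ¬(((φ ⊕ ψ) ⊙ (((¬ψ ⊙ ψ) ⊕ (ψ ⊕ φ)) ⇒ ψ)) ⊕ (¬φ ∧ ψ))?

φ ⊕ ψ = min(1, 0.89 + 0.86) = min(1, 1.75) = 1.00
¬ψ = 1 − 0.86 = 0.14
¬ψ ⊙ ψ = max(0, 0.14 + 0.86 − 1) = max(0, 0.00) = 0.00
ψ ⊕ φ = min(1, 0.86 + 0.89) = min(1, 1.75) = 1.00
(¬ψ ⊙ ψ) ⊕ (ψ ⊕ φ) = min(1, 0.00 + 1.00) = min(1, 1.00) = 1.00
((¬ψ ⊙ ψ) ⊕ (ψ ⊕ φ)) ⇒ ψ = min(1, 1 − 1.00 + 0.86) = min(1, 0.86) = 0.86
(φ ⊕ ψ) ⊙ (((¬ψ ⊙ ψ) ⊕ (ψ ⊕ φ)) ⇒ ψ) = max(0, 1.00 + 0.86 − 1) = max(0, 0.86) = 0.86
¬φ = 1 − 0.89 = 0.11
¬φ ∧ ψ = min(0.11, 0.86) = 0.11
((φ ⊕ ψ) ⊙ (((¬ψ ⊙ ψ) ⊕ (ψ ⊕ φ)) ⇒ ψ)) ⊕ (¬φ ∧ ψ) = min(1, 0.86 + 0.11) = min(1, 0.97) = 0.97
¬(((φ ⊕ ψ) ⊙ (((¬ψ ⊙ ψ) ⊕ (ψ ⊕ φ)) ⇒ ψ)) ⊕ (¬φ ∧ ψ)) = 1 − 0.97 = 0.03

0.03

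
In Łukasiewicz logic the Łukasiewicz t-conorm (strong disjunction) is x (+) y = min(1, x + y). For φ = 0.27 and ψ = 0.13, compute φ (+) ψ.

φ (+) ψ = min(1, 0.27 + 0.13) = min(1, 0.40) = 0.40
For comparison, the Gödel t-conorm max(x, y) would give 0.27.

0.40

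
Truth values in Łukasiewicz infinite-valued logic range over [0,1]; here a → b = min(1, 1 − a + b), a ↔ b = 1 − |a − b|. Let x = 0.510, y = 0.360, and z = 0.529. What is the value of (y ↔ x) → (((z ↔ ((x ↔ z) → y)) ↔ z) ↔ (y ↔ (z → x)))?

y ↔ x = 1 − |0.360 − 0.510| = 1 − 0.150 = 0.850
x ↔ z = 1 − |0.510 − 0.529| = 1 − 0.019 = 0.981
(x ↔ z) → y = min(1, 1 − 0.981 + 0.360) = min(1, 0.379) = 0.379
z ↔ ((x ↔ z) → y) = 1 − |0.529 − 0.379| = 1 − 0.150 = 0.850
(z ↔ ((x ↔ z) → y)) ↔ z = 1 − |0.850 − 0.529| = 1 − 0.321 = 0.679
z → x = min(1, 1 − 0.529 + 0.510) = min(1, 0.981) = 0.981
y ↔ (z → x) = 1 − |0.360 − 0.981| = 1 − 0.621 = 0.379
((z ↔ ((x ↔ z) → y)) ↔ z) ↔ (y ↔ (z → x)) = 1 − |0.679 − 0.379| = 1 − 0.300 = 0.700
(y ↔ x) → (((z ↔ ((x ↔ z) → y)) ↔ z) ↔ (y ↔ (z → x))) = min(1, 1 − 0.850 + 0.700) = min(1, 0.850) = 0.850

0.850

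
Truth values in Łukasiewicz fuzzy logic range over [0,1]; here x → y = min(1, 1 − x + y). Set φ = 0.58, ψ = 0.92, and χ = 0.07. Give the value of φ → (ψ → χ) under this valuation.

0.57

ψ → χ = min(1, 1 − 0.92 + 0.07) = min(1, 0.15) = 0.15
φ → (ψ → χ) = min(1, 1 − 0.58 + 0.15) = min(1, 0.57) = 0.57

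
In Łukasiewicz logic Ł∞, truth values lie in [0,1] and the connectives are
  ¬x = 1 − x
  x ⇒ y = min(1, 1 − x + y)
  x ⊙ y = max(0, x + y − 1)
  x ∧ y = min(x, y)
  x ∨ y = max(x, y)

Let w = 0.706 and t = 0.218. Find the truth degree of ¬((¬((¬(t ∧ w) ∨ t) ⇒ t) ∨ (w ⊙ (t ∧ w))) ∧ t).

t ∧ w = min(0.218, 0.706) = 0.218
¬(t ∧ w) = 1 − 0.218 = 0.782
¬(t ∧ w) ∨ t = max(0.782, 0.218) = 0.782
(¬(t ∧ w) ∨ t) ⇒ t = min(1, 1 − 0.782 + 0.218) = min(1, 0.436) = 0.436
¬((¬(t ∧ w) ∨ t) ⇒ t) = 1 − 0.436 = 0.564
w ⊙ (t ∧ w) = max(0, 0.706 + 0.218 − 1) = max(0, -0.076) = 0.000
¬((¬(t ∧ w) ∨ t) ⇒ t) ∨ (w ⊙ (t ∧ w)) = max(0.564, 0.000) = 0.564
(¬((¬(t ∧ w) ∨ t) ⇒ t) ∨ (w ⊙ (t ∧ w))) ∧ t = min(0.564, 0.218) = 0.218
¬((¬((¬(t ∧ w) ∨ t) ⇒ t) ∨ (w ⊙ (t ∧ w))) ∧ t) = 1 − 0.218 = 0.782

0.782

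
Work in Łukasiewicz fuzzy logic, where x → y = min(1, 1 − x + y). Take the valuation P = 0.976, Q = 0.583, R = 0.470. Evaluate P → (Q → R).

0.911

Q → R = min(1, 1 − 0.583 + 0.470) = min(1, 0.887) = 0.887
P → (Q → R) = min(1, 1 − 0.976 + 0.887) = min(1, 0.911) = 0.911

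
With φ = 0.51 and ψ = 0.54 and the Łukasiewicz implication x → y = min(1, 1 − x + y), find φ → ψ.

1.00

φ → ψ = min(1, 1 − 0.51 + 0.54) = min(1, 1.03) = 1.00
For comparison, the Gödel implication (1 if x ≤ y else y) would give 1.00.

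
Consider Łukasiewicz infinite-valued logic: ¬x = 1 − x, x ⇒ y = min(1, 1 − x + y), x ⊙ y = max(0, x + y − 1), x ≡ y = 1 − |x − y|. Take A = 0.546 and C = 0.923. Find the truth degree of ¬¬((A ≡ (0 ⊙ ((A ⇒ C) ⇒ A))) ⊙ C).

A ⇒ C = min(1, 1 − 0.546 + 0.923) = min(1, 1.377) = 1.000
(A ⇒ C) ⇒ A = min(1, 1 − 1.000 + 0.546) = min(1, 0.546) = 0.546
0 ⊙ ((A ⇒ C) ⇒ A) = max(0, 0.000 + 0.546 − 1) = max(0, -0.454) = 0.000
A ≡ (0 ⊙ ((A ⇒ C) ⇒ A)) = 1 − |0.546 − 0.000| = 1 − 0.546 = 0.454
(A ≡ (0 ⊙ ((A ⇒ C) ⇒ A))) ⊙ C = max(0, 0.454 + 0.923 − 1) = max(0, 0.377) = 0.377
¬((A ≡ (0 ⊙ ((A ⇒ C) ⇒ A))) ⊙ C) = 1 − 0.377 = 0.623
¬¬((A ≡ (0 ⊙ ((A ⇒ C) ⇒ A))) ⊙ C) = 1 − 0.623 = 0.377

0.377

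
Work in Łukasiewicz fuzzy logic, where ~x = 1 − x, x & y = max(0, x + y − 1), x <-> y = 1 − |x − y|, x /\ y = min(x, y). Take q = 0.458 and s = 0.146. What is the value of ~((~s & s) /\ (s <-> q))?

1.000

~s = 1 − 0.146 = 0.854
~s & s = max(0, 0.854 + 0.146 − 1) = max(0, 0.000) = 0.000
s <-> q = 1 − |0.146 − 0.458| = 1 − 0.312 = 0.688
(~s & s) /\ (s <-> q) = min(0.000, 0.688) = 0.000
~((~s & s) /\ (s <-> q)) = 1 − 0.000 = 1.000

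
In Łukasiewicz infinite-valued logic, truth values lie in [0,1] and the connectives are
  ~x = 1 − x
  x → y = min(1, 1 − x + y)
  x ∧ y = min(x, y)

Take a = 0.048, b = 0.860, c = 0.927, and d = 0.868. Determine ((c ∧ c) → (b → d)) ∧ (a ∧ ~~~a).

0.048

c ∧ c = min(0.927, 0.927) = 0.927
b → d = min(1, 1 − 0.860 + 0.868) = min(1, 1.008) = 1.000
(c ∧ c) → (b → d) = min(1, 1 − 0.927 + 1.000) = min(1, 1.073) = 1.000
~a = 1 − 0.048 = 0.952
~~a = 1 − 0.952 = 0.048
~~~a = 1 − 0.048 = 0.952
a ∧ ~~~a = min(0.048, 0.952) = 0.048
((c ∧ c) → (b → d)) ∧ (a ∧ ~~~a) = min(1.000, 0.048) = 0.048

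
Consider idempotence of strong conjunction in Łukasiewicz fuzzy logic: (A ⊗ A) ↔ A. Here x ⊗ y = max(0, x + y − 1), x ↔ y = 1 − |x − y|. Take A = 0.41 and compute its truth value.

0.59

A ⊗ A = max(0, 0.41 + 0.41 − 1) = max(0, -0.18) = 0.00
(A ⊗ A) ↔ A = 1 − |0.00 − 0.41| = 1 − 0.41 = 0.59
(The value 0.59 < 1 shows this instance is not satisfied; fails in Ł∞ since a ⊗ a = max(0, 2a−1) ≠ a in general.)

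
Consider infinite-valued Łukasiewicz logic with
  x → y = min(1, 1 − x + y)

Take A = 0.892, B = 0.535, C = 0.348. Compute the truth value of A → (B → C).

0.921

B → C = min(1, 1 − 0.535 + 0.348) = min(1, 0.813) = 0.813
A → (B → C) = min(1, 1 − 0.892 + 0.813) = min(1, 0.921) = 0.921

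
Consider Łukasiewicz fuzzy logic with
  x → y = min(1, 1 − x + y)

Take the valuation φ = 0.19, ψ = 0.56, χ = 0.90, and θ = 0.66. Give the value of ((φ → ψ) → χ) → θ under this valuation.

0.76

φ → ψ = min(1, 1 − 0.19 + 0.56) = min(1, 1.37) = 1.00
(φ → ψ) → χ = min(1, 1 − 1.00 + 0.90) = min(1, 0.90) = 0.90
((φ → ψ) → χ) → θ = min(1, 1 − 0.90 + 0.66) = min(1, 0.76) = 0.76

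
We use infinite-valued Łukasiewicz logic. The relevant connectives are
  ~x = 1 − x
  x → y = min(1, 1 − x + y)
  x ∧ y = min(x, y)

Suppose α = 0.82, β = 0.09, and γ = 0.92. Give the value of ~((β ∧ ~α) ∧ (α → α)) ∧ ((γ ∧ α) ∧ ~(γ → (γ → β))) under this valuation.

~α = 1 − 0.82 = 0.18
β ∧ ~α = min(0.09, 0.18) = 0.09
α → α = min(1, 1 − 0.82 + 0.82) = min(1, 1.00) = 1.00
(β ∧ ~α) ∧ (α → α) = min(0.09, 1.00) = 0.09
~((β ∧ ~α) ∧ (α → α)) = 1 − 0.09 = 0.91
γ ∧ α = min(0.92, 0.82) = 0.82
γ → β = min(1, 1 − 0.92 + 0.09) = min(1, 0.17) = 0.17
γ → (γ → β) = min(1, 1 − 0.92 + 0.17) = min(1, 0.25) = 0.25
~(γ → (γ → β)) = 1 − 0.25 = 0.75
(γ ∧ α) ∧ ~(γ → (γ → β)) = min(0.82, 0.75) = 0.75
~((β ∧ ~α) ∧ (α → α)) ∧ ((γ ∧ α) ∧ ~(γ → (γ → β))) = min(0.91, 0.75) = 0.75

0.75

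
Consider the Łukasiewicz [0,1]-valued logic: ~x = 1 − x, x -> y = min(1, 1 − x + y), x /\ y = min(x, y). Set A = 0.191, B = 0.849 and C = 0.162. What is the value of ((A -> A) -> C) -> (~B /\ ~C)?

0.989

A -> A = min(1, 1 − 0.191 + 0.191) = min(1, 1.000) = 1.000
(A -> A) -> C = min(1, 1 − 1.000 + 0.162) = min(1, 0.162) = 0.162
~B = 1 − 0.849 = 0.151
~C = 1 − 0.162 = 0.838
~B /\ ~C = min(0.151, 0.838) = 0.151
((A -> A) -> C) -> (~B /\ ~C) = min(1, 1 − 0.162 + 0.151) = min(1, 0.989) = 0.989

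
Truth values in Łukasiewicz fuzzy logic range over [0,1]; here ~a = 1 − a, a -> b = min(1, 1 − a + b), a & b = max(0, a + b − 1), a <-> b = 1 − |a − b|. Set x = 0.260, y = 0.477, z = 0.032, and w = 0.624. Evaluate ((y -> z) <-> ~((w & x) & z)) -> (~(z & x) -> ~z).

1.000

y -> z = min(1, 1 − 0.477 + 0.032) = min(1, 0.555) = 0.555
w & x = max(0, 0.624 + 0.260 − 1) = max(0, -0.116) = 0.000
(w & x) & z = max(0, 0.000 + 0.032 − 1) = max(0, -0.968) = 0.000
~((w & x) & z) = 1 − 0.000 = 1.000
(y -> z) <-> ~((w & x) & z) = 1 − |0.555 − 1.000| = 1 − 0.445 = 0.555
z & x = max(0, 0.032 + 0.260 − 1) = max(0, -0.708) = 0.000
~(z & x) = 1 − 0.000 = 1.000
~z = 1 − 0.032 = 0.968
~(z & x) -> ~z = min(1, 1 − 1.000 + 0.968) = min(1, 0.968) = 0.968
((y -> z) <-> ~((w & x) & z)) -> (~(z & x) -> ~z) = min(1, 1 − 0.555 + 0.968) = min(1, 1.413) = 1.000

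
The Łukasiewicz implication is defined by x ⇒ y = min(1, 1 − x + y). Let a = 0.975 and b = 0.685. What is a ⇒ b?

0.710

a ⇒ b = min(1, 1 − 0.975 + 0.685) = min(1, 0.710) = 0.710
For comparison, the Gödel implication (1 if x ≤ y else y) would give 0.685.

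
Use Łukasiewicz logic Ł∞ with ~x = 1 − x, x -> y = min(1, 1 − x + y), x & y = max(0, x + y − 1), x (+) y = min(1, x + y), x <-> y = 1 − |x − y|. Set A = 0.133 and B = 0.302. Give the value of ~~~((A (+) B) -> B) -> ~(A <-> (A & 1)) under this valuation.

0.867

A (+) B = min(1, 0.133 + 0.302) = min(1, 0.435) = 0.435
(A (+) B) -> B = min(1, 1 − 0.435 + 0.302) = min(1, 0.867) = 0.867
~((A (+) B) -> B) = 1 − 0.867 = 0.133
~~((A (+) B) -> B) = 1 − 0.133 = 0.867
~~~((A (+) B) -> B) = 1 − 0.867 = 0.133
A & 1 = max(0, 0.133 + 1.000 − 1) = max(0, 0.133) = 0.133
A <-> (A & 1) = 1 − |0.133 − 0.133| = 1 − 0.000 = 1.000
~(A <-> (A & 1)) = 1 − 1.000 = 0.000
~~~((A (+) B) -> B) -> ~(A <-> (A & 1)) = min(1, 1 − 0.133 + 0.000) = min(1, 0.867) = 0.867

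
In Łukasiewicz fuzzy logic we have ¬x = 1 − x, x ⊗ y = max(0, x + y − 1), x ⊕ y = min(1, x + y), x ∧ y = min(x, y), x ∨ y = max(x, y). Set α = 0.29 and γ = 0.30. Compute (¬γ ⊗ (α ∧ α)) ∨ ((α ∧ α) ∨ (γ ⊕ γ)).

0.60

¬γ = 1 − 0.30 = 0.70
α ∧ α = min(0.29, 0.29) = 0.29
¬γ ⊗ (α ∧ α) = max(0, 0.70 + 0.29 − 1) = max(0, -0.01) = 0.00
γ ⊕ γ = min(1, 0.30 + 0.30) = min(1, 0.60) = 0.60
(α ∧ α) ∨ (γ ⊕ γ) = max(0.29, 0.60) = 0.60
(¬γ ⊗ (α ∧ α)) ∨ ((α ∧ α) ∨ (γ ⊕ γ)) = max(0.00, 0.60) = 0.60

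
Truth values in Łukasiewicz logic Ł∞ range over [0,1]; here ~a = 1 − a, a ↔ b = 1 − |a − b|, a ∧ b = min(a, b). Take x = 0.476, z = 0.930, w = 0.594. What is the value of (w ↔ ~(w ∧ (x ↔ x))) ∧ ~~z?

x ↔ x = 1 − |0.476 − 0.476| = 1 − 0.000 = 1.000
w ∧ (x ↔ x) = min(0.594, 1.000) = 0.594
~(w ∧ (x ↔ x)) = 1 − 0.594 = 0.406
w ↔ ~(w ∧ (x ↔ x)) = 1 − |0.594 − 0.406| = 1 − 0.188 = 0.812
~z = 1 − 0.930 = 0.070
~~z = 1 − 0.070 = 0.930
(w ↔ ~(w ∧ (x ↔ x))) ∧ ~~z = min(0.812, 0.930) = 0.812

0.812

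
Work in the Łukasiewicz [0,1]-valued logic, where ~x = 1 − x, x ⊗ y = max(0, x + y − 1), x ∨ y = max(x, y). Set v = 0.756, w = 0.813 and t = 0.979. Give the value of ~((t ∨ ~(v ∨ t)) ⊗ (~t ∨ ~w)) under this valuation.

0.834

v ∨ t = max(0.756, 0.979) = 0.979
~(v ∨ t) = 1 − 0.979 = 0.021
t ∨ ~(v ∨ t) = max(0.979, 0.021) = 0.979
~t = 1 − 0.979 = 0.021
~w = 1 − 0.813 = 0.187
~t ∨ ~w = max(0.021, 0.187) = 0.187
(t ∨ ~(v ∨ t)) ⊗ (~t ∨ ~w) = max(0, 0.979 + 0.187 − 1) = max(0, 0.166) = 0.166
~((t ∨ ~(v ∨ t)) ⊗ (~t ∨ ~w)) = 1 − 0.166 = 0.834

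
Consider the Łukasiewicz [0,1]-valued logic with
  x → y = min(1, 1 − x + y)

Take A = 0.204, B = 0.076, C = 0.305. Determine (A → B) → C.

A → B = min(1, 1 − 0.204 + 0.076) = min(1, 0.872) = 0.872
(A → B) → C = min(1, 1 − 0.872 + 0.305) = min(1, 0.433) = 0.433

0.433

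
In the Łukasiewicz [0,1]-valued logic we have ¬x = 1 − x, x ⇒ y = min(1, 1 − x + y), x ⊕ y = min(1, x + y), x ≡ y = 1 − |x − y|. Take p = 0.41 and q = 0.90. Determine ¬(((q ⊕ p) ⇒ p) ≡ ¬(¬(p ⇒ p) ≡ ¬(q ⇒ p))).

0.08

q ⊕ p = min(1, 0.90 + 0.41) = min(1, 1.31) = 1.00
(q ⊕ p) ⇒ p = min(1, 1 − 1.00 + 0.41) = min(1, 0.41) = 0.41
p ⇒ p = min(1, 1 − 0.41 + 0.41) = min(1, 1.00) = 1.00
¬(p ⇒ p) = 1 − 1.00 = 0.00
q ⇒ p = min(1, 1 − 0.90 + 0.41) = min(1, 0.51) = 0.51
¬(q ⇒ p) = 1 − 0.51 = 0.49
¬(p ⇒ p) ≡ ¬(q ⇒ p) = 1 − |0.00 − 0.49| = 1 − 0.49 = 0.51
¬(¬(p ⇒ p) ≡ ¬(q ⇒ p)) = 1 − 0.51 = 0.49
((q ⊕ p) ⇒ p) ≡ ¬(¬(p ⇒ p) ≡ ¬(q ⇒ p)) = 1 − |0.41 − 0.49| = 1 − 0.08 = 0.92
¬(((q ⊕ p) ⇒ p) ≡ ¬(¬(p ⇒ p) ≡ ¬(q ⇒ p))) = 1 − 0.92 = 0.08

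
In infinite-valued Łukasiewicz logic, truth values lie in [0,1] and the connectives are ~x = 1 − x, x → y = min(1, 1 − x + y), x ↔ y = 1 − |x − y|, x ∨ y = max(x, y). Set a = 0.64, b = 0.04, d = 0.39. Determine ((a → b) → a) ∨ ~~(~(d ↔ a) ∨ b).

1.00

a → b = min(1, 1 − 0.64 + 0.04) = min(1, 0.40) = 0.40
(a → b) → a = min(1, 1 − 0.40 + 0.64) = min(1, 1.24) = 1.00
d ↔ a = 1 − |0.39 − 0.64| = 1 − 0.25 = 0.75
~(d ↔ a) = 1 − 0.75 = 0.25
~(d ↔ a) ∨ b = max(0.25, 0.04) = 0.25
~(~(d ↔ a) ∨ b) = 1 − 0.25 = 0.75
~~(~(d ↔ a) ∨ b) = 1 − 0.75 = 0.25
((a → b) → a) ∨ ~~(~(d ↔ a) ∨ b) = max(1.00, 0.25) = 1.00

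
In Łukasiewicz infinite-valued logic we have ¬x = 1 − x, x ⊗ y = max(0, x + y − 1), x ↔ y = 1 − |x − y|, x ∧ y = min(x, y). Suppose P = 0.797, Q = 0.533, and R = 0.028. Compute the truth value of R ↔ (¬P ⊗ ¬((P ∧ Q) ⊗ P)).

0.972

¬P = 1 − 0.797 = 0.203
P ∧ Q = min(0.797, 0.533) = 0.533
(P ∧ Q) ⊗ P = max(0, 0.533 + 0.797 − 1) = max(0, 0.330) = 0.330
¬((P ∧ Q) ⊗ P) = 1 − 0.330 = 0.670
¬P ⊗ ¬((P ∧ Q) ⊗ P) = max(0, 0.203 + 0.670 − 1) = max(0, -0.127) = 0.000
R ↔ (¬P ⊗ ¬((P ∧ Q) ⊗ P)) = 1 − |0.028 − 0.000| = 1 − 0.028 = 0.972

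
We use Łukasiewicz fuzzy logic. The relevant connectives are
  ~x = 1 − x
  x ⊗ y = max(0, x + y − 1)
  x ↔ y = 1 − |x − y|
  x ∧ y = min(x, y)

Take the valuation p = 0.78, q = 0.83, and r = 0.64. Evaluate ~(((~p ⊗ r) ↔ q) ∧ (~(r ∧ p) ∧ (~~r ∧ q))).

0.83

~p = 1 − 0.78 = 0.22
~p ⊗ r = max(0, 0.22 + 0.64 − 1) = max(0, -0.14) = 0.00
(~p ⊗ r) ↔ q = 1 − |0.00 − 0.83| = 1 − 0.83 = 0.17
r ∧ p = min(0.64, 0.78) = 0.64
~(r ∧ p) = 1 − 0.64 = 0.36
~r = 1 − 0.64 = 0.36
~~r = 1 − 0.36 = 0.64
~~r ∧ q = min(0.64, 0.83) = 0.64
~(r ∧ p) ∧ (~~r ∧ q) = min(0.36, 0.64) = 0.36
((~p ⊗ r) ↔ q) ∧ (~(r ∧ p) ∧ (~~r ∧ q)) = min(0.17, 0.36) = 0.17
~(((~p ⊗ r) ↔ q) ∧ (~(r ∧ p) ∧ (~~r ∧ q))) = 1 − 0.17 = 0.83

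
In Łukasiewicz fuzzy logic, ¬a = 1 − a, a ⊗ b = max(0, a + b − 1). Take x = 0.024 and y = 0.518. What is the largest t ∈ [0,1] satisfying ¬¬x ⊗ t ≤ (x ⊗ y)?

0.976

¬x = 1 − 0.024 = 0.976
¬¬x = 1 − 0.976 = 0.024
So the left factor is ¬¬x = 0.024.
x ⊗ y = max(0, 0.024 + 0.518 − 1) = max(0, -0.458) = 0.000
So the right-hand bound is x ⊗ y = 0.000.
The residuum of the Łukasiewicz t-norm gives the supremum: min(1, 1 − 0.024 + 0.000).
1 − 0.024 + 0.000 = 0.976, so t = min(1, 0.976) = 0.976.
Check: 0.024 ⊗ 0.976 = max(0, 0.000) = 0.000 ≤ 0.000.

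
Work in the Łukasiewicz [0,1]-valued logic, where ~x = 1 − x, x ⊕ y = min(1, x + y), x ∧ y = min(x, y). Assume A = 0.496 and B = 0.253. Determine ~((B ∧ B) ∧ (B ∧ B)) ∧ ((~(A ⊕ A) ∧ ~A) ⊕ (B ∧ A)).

0.261

B ∧ B = min(0.253, 0.253) = 0.253
(B ∧ B) ∧ (B ∧ B) = min(0.253, 0.253) = 0.253
~((B ∧ B) ∧ (B ∧ B)) = 1 − 0.253 = 0.747
A ⊕ A = min(1, 0.496 + 0.496) = min(1, 0.992) = 0.992
~(A ⊕ A) = 1 − 0.992 = 0.008
~A = 1 − 0.496 = 0.504
~(A ⊕ A) ∧ ~A = min(0.008, 0.504) = 0.008
B ∧ A = min(0.253, 0.496) = 0.253
(~(A ⊕ A) ∧ ~A) ⊕ (B ∧ A) = min(1, 0.008 + 0.253) = min(1, 0.261) = 0.261
~((B ∧ B) ∧ (B ∧ B)) ∧ ((~(A ⊕ A) ∧ ~A) ⊕ (B ∧ A)) = min(0.747, 0.261) = 0.261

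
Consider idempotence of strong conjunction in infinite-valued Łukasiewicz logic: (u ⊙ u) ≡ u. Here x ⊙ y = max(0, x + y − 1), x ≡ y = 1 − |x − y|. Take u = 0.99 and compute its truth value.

u ⊙ u = max(0, 0.99 + 0.99 − 1) = max(0, 0.98) = 0.98
(u ⊙ u) ≡ u = 1 − |0.98 − 0.99| = 1 − 0.01 = 0.99
(The value 0.99 < 1 shows this instance is not satisfied; fails in Ł∞ since a ⊗ a = max(0, 2a−1) ≠ a in general.)

0.99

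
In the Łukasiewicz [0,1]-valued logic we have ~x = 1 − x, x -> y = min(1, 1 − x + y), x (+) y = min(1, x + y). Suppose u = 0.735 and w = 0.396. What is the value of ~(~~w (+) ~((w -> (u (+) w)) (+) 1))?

~w = 1 − 0.396 = 0.604
~~w = 1 − 0.604 = 0.396
u (+) w = min(1, 0.735 + 0.396) = min(1, 1.131) = 1.000
w -> (u (+) w) = min(1, 1 − 0.396 + 1.000) = min(1, 1.604) = 1.000
(w -> (u (+) w)) (+) 1 = min(1, 1.000 + 1.000) = min(1, 2.000) = 1.000
~((w -> (u (+) w)) (+) 1) = 1 − 1.000 = 0.000
~~w (+) ~((w -> (u (+) w)) (+) 1) = min(1, 0.396 + 0.000) = min(1, 0.396) = 0.396
~(~~w (+) ~((w -> (u (+) w)) (+) 1)) = 1 − 0.396 = 0.604

0.604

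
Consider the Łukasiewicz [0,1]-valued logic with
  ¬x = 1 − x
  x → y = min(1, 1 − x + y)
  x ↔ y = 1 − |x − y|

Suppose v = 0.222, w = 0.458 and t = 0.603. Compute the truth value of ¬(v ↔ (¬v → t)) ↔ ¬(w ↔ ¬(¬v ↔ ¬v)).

0.855

¬v = 1 − 0.222 = 0.778
¬v → t = min(1, 1 − 0.778 + 0.603) = min(1, 0.825) = 0.825
v ↔ (¬v → t) = 1 − |0.222 − 0.825| = 1 − 0.603 = 0.397
¬(v ↔ (¬v → t)) = 1 − 0.397 = 0.603
¬v ↔ ¬v = 1 − |0.778 − 0.778| = 1 − 0.000 = 1.000
¬(¬v ↔ ¬v) = 1 − 1.000 = 0.000
w ↔ ¬(¬v ↔ ¬v) = 1 − |0.458 − 0.000| = 1 − 0.458 = 0.542
¬(w ↔ ¬(¬v ↔ ¬v)) = 1 − 0.542 = 0.458
¬(v ↔ (¬v → t)) ↔ ¬(w ↔ ¬(¬v ↔ ¬v)) = 1 − |0.603 − 0.458| = 1 − 0.145 = 0.855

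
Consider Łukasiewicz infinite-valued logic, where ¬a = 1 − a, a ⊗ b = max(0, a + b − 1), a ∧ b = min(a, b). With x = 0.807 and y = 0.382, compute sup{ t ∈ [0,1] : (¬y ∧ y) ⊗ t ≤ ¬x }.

¬y = 1 − 0.382 = 0.618
¬y ∧ y = min(0.618, 0.382) = 0.382
So the left factor is ¬y ∧ y = 0.382.
¬x = 1 − 0.807 = 0.193
So the right-hand bound is ¬x = 0.193.
The residuum of the Łukasiewicz t-norm gives the supremum: min(1, 1 − 0.382 + 0.193).
1 − 0.382 + 0.193 = 0.811, so t = min(1, 0.811) = 0.811.
Check: 0.382 ⊗ 0.811 = max(0, 0.193) = 0.193 ≤ 0.193.

0.811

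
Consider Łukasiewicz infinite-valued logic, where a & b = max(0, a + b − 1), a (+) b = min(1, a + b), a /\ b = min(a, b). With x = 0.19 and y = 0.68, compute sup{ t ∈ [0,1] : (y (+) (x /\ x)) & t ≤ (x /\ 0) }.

x /\ x = min(0.19, 0.19) = 0.19
y (+) (x /\ x) = min(1, 0.68 + 0.19) = min(1, 0.87) = 0.87
So the left factor is y (+) (x /\ x) = 0.87.
x /\ 0 = min(0.19, 0.00) = 0.00
So the right-hand bound is x /\ 0 = 0.00.
The residuum of the Łukasiewicz t-norm gives the supremum: min(1, 1 − 0.87 + 0.00).
1 − 0.87 + 0.00 = 0.13, so t = min(1, 0.13) = 0.13.
Check: 0.87 & 0.13 = max(0, 0.00) = 0.00 ≤ 0.00.

0.13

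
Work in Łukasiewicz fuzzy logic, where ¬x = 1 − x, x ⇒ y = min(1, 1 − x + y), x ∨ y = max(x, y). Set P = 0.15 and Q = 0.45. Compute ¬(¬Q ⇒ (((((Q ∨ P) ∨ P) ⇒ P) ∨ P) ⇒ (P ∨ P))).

0.10

¬Q = 1 − 0.45 = 0.55
Q ∨ P = max(0.45, 0.15) = 0.45
(Q ∨ P) ∨ P = max(0.45, 0.15) = 0.45
((Q ∨ P) ∨ P) ⇒ P = min(1, 1 − 0.45 + 0.15) = min(1, 0.70) = 0.70
(((Q ∨ P) ∨ P) ⇒ P) ∨ P = max(0.70, 0.15) = 0.70
P ∨ P = max(0.15, 0.15) = 0.15
((((Q ∨ P) ∨ P) ⇒ P) ∨ P) ⇒ (P ∨ P) = min(1, 1 − 0.70 + 0.15) = min(1, 0.45) = 0.45
¬Q ⇒ (((((Q ∨ P) ∨ P) ⇒ P) ∨ P) ⇒ (P ∨ P)) = min(1, 1 − 0.55 + 0.45) = min(1, 0.90) = 0.90
¬(¬Q ⇒ (((((Q ∨ P) ∨ P) ⇒ P) ∨ P) ⇒ (P ∨ P))) = 1 − 0.90 = 0.10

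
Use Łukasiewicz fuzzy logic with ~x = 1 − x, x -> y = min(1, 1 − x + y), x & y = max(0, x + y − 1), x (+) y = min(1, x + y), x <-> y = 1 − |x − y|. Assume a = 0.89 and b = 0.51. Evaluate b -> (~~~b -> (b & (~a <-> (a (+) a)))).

1.00

~b = 1 − 0.51 = 0.49
~~b = 1 − 0.49 = 0.51
~~~b = 1 − 0.51 = 0.49
~a = 1 − 0.89 = 0.11
a (+) a = min(1, 0.89 + 0.89) = min(1, 1.78) = 1.00
~a <-> (a (+) a) = 1 − |0.11 − 1.00| = 1 − 0.89 = 0.11
b & (~a <-> (a (+) a)) = max(0, 0.51 + 0.11 − 1) = max(0, -0.38) = 0.00
~~~b -> (b & (~a <-> (a (+) a))) = min(1, 1 − 0.49 + 0.00) = min(1, 0.51) = 0.51
b -> (~~~b -> (b & (~a <-> (a (+) a)))) = min(1, 1 − 0.51 + 0.51) = min(1, 1.00) = 1.00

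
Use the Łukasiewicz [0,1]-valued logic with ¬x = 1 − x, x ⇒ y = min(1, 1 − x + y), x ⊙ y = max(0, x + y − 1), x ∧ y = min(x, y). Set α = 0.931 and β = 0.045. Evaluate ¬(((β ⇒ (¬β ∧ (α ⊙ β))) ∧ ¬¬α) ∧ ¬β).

¬β = 1 − 0.045 = 0.955
α ⊙ β = max(0, 0.931 + 0.045 − 1) = max(0, -0.024) = 0.000
¬β ∧ (α ⊙ β) = min(0.955, 0.000) = 0.000
β ⇒ (¬β ∧ (α ⊙ β)) = min(1, 1 − 0.045 + 0.000) = min(1, 0.955) = 0.955
¬α = 1 − 0.931 = 0.069
¬¬α = 1 − 0.069 = 0.931
(β ⇒ (¬β ∧ (α ⊙ β))) ∧ ¬¬α = min(0.955, 0.931) = 0.931
((β ⇒ (¬β ∧ (α ⊙ β))) ∧ ¬¬α) ∧ ¬β = min(0.931, 0.955) = 0.931
¬(((β ⇒ (¬β ∧ (α ⊙ β))) ∧ ¬¬α) ∧ ¬β) = 1 − 0.931 = 0.069

0.069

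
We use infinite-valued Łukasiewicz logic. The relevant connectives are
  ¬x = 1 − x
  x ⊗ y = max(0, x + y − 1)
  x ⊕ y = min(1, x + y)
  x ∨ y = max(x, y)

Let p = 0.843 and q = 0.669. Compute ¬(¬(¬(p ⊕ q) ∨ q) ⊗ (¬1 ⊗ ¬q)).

1.000

p ⊕ q = min(1, 0.843 + 0.669) = min(1, 1.512) = 1.000
¬(p ⊕ q) = 1 − 1.000 = 0.000
¬(p ⊕ q) ∨ q = max(0.000, 0.669) = 0.669
¬(¬(p ⊕ q) ∨ q) = 1 − 0.669 = 0.331
¬1 = 1 − 1.000 = 0.000
¬q = 1 − 0.669 = 0.331
¬1 ⊗ ¬q = max(0, 0.000 + 0.331 − 1) = max(0, -0.669) = 0.000
¬(¬(p ⊕ q) ∨ q) ⊗ (¬1 ⊗ ¬q) = max(0, 0.331 + 0.000 − 1) = max(0, -0.669) = 0.000
¬(¬(¬(p ⊕ q) ∨ q) ⊗ (¬1 ⊗ ¬q)) = 1 − 0.000 = 1.000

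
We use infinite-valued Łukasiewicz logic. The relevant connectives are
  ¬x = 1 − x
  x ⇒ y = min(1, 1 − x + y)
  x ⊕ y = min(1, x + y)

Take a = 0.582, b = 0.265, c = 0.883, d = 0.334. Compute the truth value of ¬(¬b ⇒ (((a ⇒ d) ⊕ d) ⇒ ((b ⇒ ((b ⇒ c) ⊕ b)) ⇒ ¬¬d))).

0.401

¬b = 1 − 0.265 = 0.735
a ⇒ d = min(1, 1 − 0.582 + 0.334) = min(1, 0.752) = 0.752
(a ⇒ d) ⊕ d = min(1, 0.752 + 0.334) = min(1, 1.086) = 1.000
b ⇒ c = min(1, 1 − 0.265 + 0.883) = min(1, 1.618) = 1.000
(b ⇒ c) ⊕ b = min(1, 1.000 + 0.265) = min(1, 1.265) = 1.000
b ⇒ ((b ⇒ c) ⊕ b) = min(1, 1 − 0.265 + 1.000) = min(1, 1.735) = 1.000
¬d = 1 − 0.334 = 0.666
¬¬d = 1 − 0.666 = 0.334
(b ⇒ ((b ⇒ c) ⊕ b)) ⇒ ¬¬d = min(1, 1 − 1.000 + 0.334) = min(1, 0.334) = 0.334
((a ⇒ d) ⊕ d) ⇒ ((b ⇒ ((b ⇒ c) ⊕ b)) ⇒ ¬¬d) = min(1, 1 − 1.000 + 0.334) = min(1, 0.334) = 0.334
¬b ⇒ (((a ⇒ d) ⊕ d) ⇒ ((b ⇒ ((b ⇒ c) ⊕ b)) ⇒ ¬¬d)) = min(1, 1 − 0.735 + 0.334) = min(1, 0.599) = 0.599
¬(¬b ⇒ (((a ⇒ d) ⊕ d) ⇒ ((b ⇒ ((b ⇒ c) ⊕ b)) ⇒ ¬¬d))) = 1 − 0.599 = 0.401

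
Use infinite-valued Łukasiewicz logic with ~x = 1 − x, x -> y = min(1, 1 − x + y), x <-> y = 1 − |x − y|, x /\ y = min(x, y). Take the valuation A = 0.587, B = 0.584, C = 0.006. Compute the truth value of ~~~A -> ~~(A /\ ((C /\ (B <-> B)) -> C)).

~A = 1 − 0.587 = 0.413
~~A = 1 − 0.413 = 0.587
~~~A = 1 − 0.587 = 0.413
B <-> B = 1 − |0.584 − 0.584| = 1 − 0.000 = 1.000
C /\ (B <-> B) = min(0.006, 1.000) = 0.006
(C /\ (B <-> B)) -> C = min(1, 1 − 0.006 + 0.006) = min(1, 1.000) = 1.000
A /\ ((C /\ (B <-> B)) -> C) = min(0.587, 1.000) = 0.587
~(A /\ ((C /\ (B <-> B)) -> C)) = 1 − 0.587 = 0.413
~~(A /\ ((C /\ (B <-> B)) -> C)) = 1 − 0.413 = 0.587
~~~A -> ~~(A /\ ((C /\ (B <-> B)) -> C)) = min(1, 1 − 0.413 + 0.587) = min(1, 1.174) = 1.000

1.000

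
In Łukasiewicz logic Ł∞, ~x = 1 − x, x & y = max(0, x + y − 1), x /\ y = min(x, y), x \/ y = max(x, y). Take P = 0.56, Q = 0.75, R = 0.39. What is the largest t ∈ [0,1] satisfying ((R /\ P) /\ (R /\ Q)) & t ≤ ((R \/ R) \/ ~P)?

1.00

R /\ P = min(0.39, 0.56) = 0.39
R /\ Q = min(0.39, 0.75) = 0.39
(R /\ P) /\ (R /\ Q) = min(0.39, 0.39) = 0.39
So the left factor is (R /\ P) /\ (R /\ Q) = 0.39.
R \/ R = max(0.39, 0.39) = 0.39
~P = 1 − 0.56 = 0.44
(R \/ R) \/ ~P = max(0.39, 0.44) = 0.44
So the right-hand bound is (R \/ R) \/ ~P = 0.44.
The residuum of the Łukasiewicz t-norm gives the supremum: min(1, 1 − 0.39 + 0.44).
1 − 0.39 + 0.44 = 1.05, so t = min(1, 1.05) = 1.00.
Check: 0.39 & 1.00 = max(0, 0.39) = 0.39 ≤ 0.44.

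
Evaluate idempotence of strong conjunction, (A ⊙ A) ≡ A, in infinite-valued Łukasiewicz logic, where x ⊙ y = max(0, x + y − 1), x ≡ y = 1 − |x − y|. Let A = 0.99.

A ⊙ A = max(0, 0.99 + 0.99 − 1) = max(0, 0.98) = 0.98
(A ⊙ A) ≡ A = 1 − |0.98 − 0.99| = 1 − 0.01 = 0.99
(The value 0.99 < 1 shows this instance is not satisfied; fails in Ł∞ since a ⊗ a = max(0, 2a−1) ≠ a in general.)

0.99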